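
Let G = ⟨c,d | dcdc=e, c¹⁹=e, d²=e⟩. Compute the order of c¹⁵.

Compute successive powers until reaching e:
  (c¹⁵)¹ = c¹⁵, (c¹⁵)² = c¹¹, (c¹⁵)³ = c⁷, (c¹⁵)⁴ = c³, (c¹⁵)⁵ = c¹⁸, (c¹⁵)⁶ = c¹⁴, (c¹⁵)⁷ = c¹⁰, (c¹⁵)⁸ = c⁶, (c¹⁵)⁹ = c², (c¹⁵)¹⁰ = c¹⁷, (c¹⁵)¹¹ = c¹³, (c¹⁵)¹² = c⁹, (c¹⁵)¹³ = c⁵, (c¹⁵)¹⁴ = c, (c¹⁵)¹⁵ = c¹⁶, (c¹⁵)¹⁶ = c¹², (c¹⁵)¹⁷ = c⁸, (c¹⁵)¹⁸ = c⁴, (c¹⁵)¹⁹ = e.
The smallest positive k with (c¹⁵)ᵏ = e is 19.

Answer: 19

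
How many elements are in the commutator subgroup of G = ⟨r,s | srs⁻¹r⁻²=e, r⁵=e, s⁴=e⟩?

G' = [G, G] is generated by all commutators. The generator-pair commutators are: [r, s] = r⁴.
The subgroup they normally generate is {e, r, r², r³, r⁴}, of order 5.
Check: |G/G'| = 20/5 = 4 is the order of the abelianisation.

Answer: 5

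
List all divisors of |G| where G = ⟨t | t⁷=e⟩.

|G| = 7 = 7. By Lagrange's theorem the order of any subgroup divides 7; the divisors of 7 are 1, 7.

Answer: 1, 7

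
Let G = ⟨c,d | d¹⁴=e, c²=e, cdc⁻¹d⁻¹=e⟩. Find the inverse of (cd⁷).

The order of (cd⁷) is 2 (smallest k with (cd⁷)ᵏ = e), so (cd⁷)⁻¹ = (cd⁷)¹ = cd⁷.
Check: (cd⁷) · (cd⁷) → (cd⁷) · c = d⁷;   (d⁷) · d⁷ = e, giving e as required.

Answer: cd⁷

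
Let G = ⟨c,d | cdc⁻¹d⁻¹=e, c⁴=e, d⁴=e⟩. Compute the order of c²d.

Compute successive powers until reaching e:
  (c²d)¹ = c²d, (c²d)² = d², (c²d)³ = c²d³, (c²d)⁴ = e.
The smallest positive k with (c²d)ᵏ = e is 4.

Answer: 4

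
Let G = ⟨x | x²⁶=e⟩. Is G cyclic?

|G| = 26. The element x has order 26 (its powers give 26 distinct elements), so ⟨x⟩ = G and G is cyclic.

Answer: Yes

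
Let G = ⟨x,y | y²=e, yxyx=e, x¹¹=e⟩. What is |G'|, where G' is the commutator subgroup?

G' = [G, G] is generated by all commutators. The generator-pair commutators are: [x, y] = x².
The subgroup they normally generate is {e, x, x², x³, x⁴, x⁵, x⁶, x⁷, x⁸, x⁹, x¹⁰}, of order 11.
Check: |G/G'| = 22/11 = 2 is the order of the abelianisation.

Answer: 11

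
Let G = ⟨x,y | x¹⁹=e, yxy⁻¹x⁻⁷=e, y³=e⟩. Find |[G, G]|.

G' = [G, G] is generated by all commutators. The generator-pair commutators are: [x, y] = x¹³.
The subgroup they normally generate is {e, x, x², x³, x⁴, x⁵, x⁶, x⁷, x⁸, x⁹, x¹⁰, x¹¹, x¹², x¹³, x¹⁴, x¹⁵, x¹⁶, x¹⁷, x¹⁸}, of order 19.
Check: |G/G'| = 57/19 = 3 is the order of the abelianisation.

Answer: 19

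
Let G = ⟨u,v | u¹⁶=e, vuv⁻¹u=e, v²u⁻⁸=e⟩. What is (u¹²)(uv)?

Compute (u¹²) · (uv) by multiplying left to right and reducing via the relations at each step:
  (u¹²) · u = u¹³
  (u¹³) · v = u⁵v⁻¹

Answer: u⁵v⁻¹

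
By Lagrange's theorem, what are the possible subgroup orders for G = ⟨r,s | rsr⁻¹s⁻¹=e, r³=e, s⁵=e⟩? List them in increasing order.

|G| = 15 = 3 · 5. By Lagrange's theorem the order of any subgroup divides 15; the divisors of 15 are 1, 3, 5, 15.

Answer: 1, 3, 5, 15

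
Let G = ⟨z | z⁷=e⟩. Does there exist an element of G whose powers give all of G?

|G| = 7. The element z has order 7 (its powers give 7 distinct elements), so ⟨z⟩ = G and G is cyclic.

Answer: Yes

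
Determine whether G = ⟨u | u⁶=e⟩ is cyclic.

|G| = 6. The element u has order 6 (its powers give 6 distinct elements), so ⟨u⟩ = G and G is cyclic.

Answer: Yes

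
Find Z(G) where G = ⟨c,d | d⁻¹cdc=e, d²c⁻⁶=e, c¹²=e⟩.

An element z ∈ Z(G) iff z commutes with every generator.
For example c⁶ is central: (c⁶)·c = c⁷ = c·(c⁶); (c⁶)·d = d⁻¹ = d·(c⁶).
Whereas c ∉ Z(G) since c·d = cd ≠ c⁵d⁻¹ = d·c.
Checking each of the 24 elements this way gives Z(G) = {e, c⁶}, of order 2.

Answer: {e, c⁶}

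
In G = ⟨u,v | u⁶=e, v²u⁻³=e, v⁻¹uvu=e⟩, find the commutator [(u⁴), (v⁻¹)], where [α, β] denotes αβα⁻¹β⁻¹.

[(u⁴), (v⁻¹)] = (u⁴)·(v⁻¹)·(u⁴)⁻¹·(v⁻¹)⁻¹.
  (u⁴) · (v⁻¹) = uv
  (uv) · (u²) = u²v⁻¹
  (u²v⁻¹) · v = u²

Answer: u²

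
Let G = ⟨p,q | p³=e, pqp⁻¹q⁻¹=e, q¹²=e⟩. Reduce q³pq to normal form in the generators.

Multiply left to right, reducing at each step:
  (q³) · p = pq³
  (pq³) · q = pq⁴

Answer: pq⁴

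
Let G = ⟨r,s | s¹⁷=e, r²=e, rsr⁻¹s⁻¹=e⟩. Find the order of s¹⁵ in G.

Compute successive powers until reaching e:
  (s¹⁵)¹ = s¹⁵, (s¹⁵)² = s¹³, (s¹⁵)³ = s¹¹, (s¹⁵)⁴ = s⁹, (s¹⁵)⁵ = s⁷, (s¹⁵)⁶ = s⁵, (s¹⁵)⁷ = s³, (s¹⁵)⁸ = s, (s¹⁵)⁹ = s¹⁶, (s¹⁵)¹⁰ = s¹⁴, (s¹⁵)¹¹ = s¹², (s¹⁵)¹² = s¹⁰, (s¹⁵)¹³ = s⁸, (s¹⁵)¹⁴ = s⁶, (s¹⁵)¹⁵ = s⁴, (s¹⁵)¹⁶ = s², (s¹⁵)¹⁷ = e.
The smallest positive k with (s¹⁵)ᵏ = e is 17.

Answer: 17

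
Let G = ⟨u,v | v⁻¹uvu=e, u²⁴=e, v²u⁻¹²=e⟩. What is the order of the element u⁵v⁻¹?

Compute successive powers until reaching e:
  (u⁵v⁻¹)¹ = u⁵v⁻¹, (u⁵v⁻¹)² = u¹², (u⁵v⁻¹)³ = u⁵v, (u⁵v⁻¹)⁴ = e.
The smallest positive k with (u⁵v⁻¹)ᵏ = e is 4.

Answer: 4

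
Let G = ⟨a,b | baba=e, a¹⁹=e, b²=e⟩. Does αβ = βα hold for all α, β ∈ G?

a·b = ab but b·a = a¹⁸b, so a·b ≠ b·a and G is not abelian.

Answer: No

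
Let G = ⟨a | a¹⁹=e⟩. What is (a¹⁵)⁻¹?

The order of (a¹⁵) is 19 (smallest k with (a¹⁵)ᵏ = e), so (a¹⁵)⁻¹ = (a¹⁵)¹⁸ = a⁴.
Check: (a¹⁵) · (a⁴) → (a¹⁵) · a⁴ = e, giving e as required.

Answer: a⁴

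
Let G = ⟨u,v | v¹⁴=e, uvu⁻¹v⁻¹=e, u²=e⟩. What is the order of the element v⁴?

Compute successive powers until reaching e:
  (v⁴)¹ = v⁴, (v⁴)² = v⁸, (v⁴)³ = v¹², (v⁴)⁴ = v², (v⁴)⁵ = v⁶, (v⁴)⁶ = v¹⁰, (v⁴)⁷ = e.
The smallest positive k with (v⁴)ᵏ = e is 7.

Answer: 7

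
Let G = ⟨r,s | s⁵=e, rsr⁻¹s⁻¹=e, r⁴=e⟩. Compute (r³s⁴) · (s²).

Compute (r³s⁴) · (s²) by multiplying left to right and reducing via the relations at each step:
  (r³s⁴) · s² = r³s

Answer: r³s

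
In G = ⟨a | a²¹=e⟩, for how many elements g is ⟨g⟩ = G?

G is cyclic of order 21. An element generates G iff its order is 21, and a cyclic group of order 21 has exactly φ(21) = 12 such elements.

Answer: 12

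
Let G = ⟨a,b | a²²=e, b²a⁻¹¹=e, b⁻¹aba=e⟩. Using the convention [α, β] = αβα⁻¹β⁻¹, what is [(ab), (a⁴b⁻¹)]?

[(ab), (a⁴b⁻¹)] = (ab)·(a⁴b⁻¹)·(ab)⁻¹·(a⁴b⁻¹)⁻¹.
  (ab) · (a⁴b⁻¹) = a¹⁹
  (a¹⁹) · (ab⁻¹) = a⁹b
  (a⁹b) · (a⁴b) = a¹⁶

Answer: a¹⁶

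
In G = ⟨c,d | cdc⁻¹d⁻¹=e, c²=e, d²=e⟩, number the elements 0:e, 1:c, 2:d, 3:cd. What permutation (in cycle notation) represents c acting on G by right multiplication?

(0 1)(2 3)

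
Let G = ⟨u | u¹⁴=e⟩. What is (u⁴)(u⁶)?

Compute (u⁴) · (u⁶) by multiplying left to right and reducing via the relations at each step:
  (u⁴) · u⁶ = u¹⁰

Answer: u¹⁰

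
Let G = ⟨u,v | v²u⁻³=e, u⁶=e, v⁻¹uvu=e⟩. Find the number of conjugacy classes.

The conjugacy classes (representative and size) are:
  [e] (size 1), [u] (size 2), [u²] (size 2), [u³] (size 1), [uv⁻¹] (size 3), [u²v⁻¹] (size 3).
Class equation: 1 + 2 + 2 + 1 + 3 + 3 = 12 = |G|. So G has 6 conjugacy classes.

Answer: 6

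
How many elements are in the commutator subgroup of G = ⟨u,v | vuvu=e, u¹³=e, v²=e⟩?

G' = [G, G] is generated by all commutators. The generator-pair commutators are: [u, v] = u².
The subgroup they normally generate is {e, u, u², u³, u⁴, u⁵, u⁶, u⁷, u⁸, u⁹, u¹⁰, u¹¹, u¹²}, of order 13.
Check: |G/G'| = 26/13 = 2 is the order of the abelianisation.

Answer: 13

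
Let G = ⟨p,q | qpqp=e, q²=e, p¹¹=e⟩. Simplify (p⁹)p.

Compute (p⁹) · p by multiplying left to right and reducing via the relations at each step:
  (p⁹) · p = p¹⁰

Answer: p¹⁰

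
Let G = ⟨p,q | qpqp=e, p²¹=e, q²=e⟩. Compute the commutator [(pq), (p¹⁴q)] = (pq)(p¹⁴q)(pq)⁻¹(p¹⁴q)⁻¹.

[(pq), (p¹⁴q)] = (pq)·(p¹⁴q)·(pq)⁻¹·(p¹⁴q)⁻¹.
  (pq) · (p¹⁴q) = p⁸
  (p⁸) · (pq) = p⁹q
  (p⁹q) · (p¹⁴q) = p¹⁶

Answer: p¹⁶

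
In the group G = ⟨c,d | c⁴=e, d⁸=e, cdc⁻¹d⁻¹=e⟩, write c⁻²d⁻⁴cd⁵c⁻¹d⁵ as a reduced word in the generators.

Multiply left to right, reducing at each step:
  (c²) · d⁻⁴ = c²d⁴
  (c²d⁴) · c = c³d⁴
  (c³d⁴) · d⁵ = c³d
  (c³d) · c⁻¹ = c²d
  (c²d) · d⁵ = c²d⁶

Answer: c²d⁶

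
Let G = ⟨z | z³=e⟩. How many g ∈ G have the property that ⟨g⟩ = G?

G is cyclic of order 3. An element generates G iff its order is 3, and a cyclic group of order 3 has exactly φ(3) = 2 such elements.

Answer: 2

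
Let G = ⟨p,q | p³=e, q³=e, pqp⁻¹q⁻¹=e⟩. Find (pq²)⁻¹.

The order of (pq²) is 3 (smallest k with (pq²)ᵏ = e), so (pq²)⁻¹ = (pq²)² = p²q.
Check: (pq²) · (p²q) → (pq²) · p² = q²;   (q²) · q = e, giving e as required.

Answer: p²q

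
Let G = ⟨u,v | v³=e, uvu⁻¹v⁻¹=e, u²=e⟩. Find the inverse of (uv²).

The order of (uv²) is 6 (smallest k with (uv²)ᵏ = e), so (uv²)⁻¹ = (uv²)⁵ = uv.
Check: (uv²) · (uv) → (uv²) · u = v²;   (v²) · v = e, giving e as required.

Answer: uv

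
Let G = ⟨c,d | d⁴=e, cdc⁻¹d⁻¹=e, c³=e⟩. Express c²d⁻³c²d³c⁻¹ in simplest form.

Multiply left to right, reducing at each step:
  (c²) · d⁻³ = c²d
  (c²d) · c² = cd
  (cd) · d³ = c
  c · c⁻¹ = e

Answer: e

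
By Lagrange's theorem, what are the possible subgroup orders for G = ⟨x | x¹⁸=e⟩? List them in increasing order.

|G| = 18 = 2 · 3². By Lagrange's theorem the order of any subgroup divides 18; the divisors of 18 are 1, 2, 3, 6, 9, 18.

Answer: 1, 2, 3, 6, 9, 18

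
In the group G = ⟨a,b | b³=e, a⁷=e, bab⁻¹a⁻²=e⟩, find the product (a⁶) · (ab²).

Compute (a⁶) · (ab²) by multiplying left to right and reducing via the relations at each step:
  (a⁶) · a = e
  e · b² = b²

Answer: b²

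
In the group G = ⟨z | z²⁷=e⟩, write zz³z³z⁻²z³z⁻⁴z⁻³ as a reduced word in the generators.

Multiply left to right, reducing at each step:
  z · z³ = z⁴
  (z⁴) · z³ = z⁷
  (z⁷) · z⁻² = z⁵
  (z⁵) · z³ = z⁸
  (z⁸) · z⁻⁴ = z⁴
  (z⁴) · z⁻³ = z

Answer: z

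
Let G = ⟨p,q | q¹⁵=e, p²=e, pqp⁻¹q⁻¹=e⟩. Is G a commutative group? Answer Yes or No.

Each pair of generators commutes: p·q = pq = q·p. Since the generators pairwise commute, every element of G commutes with every other, so G is abelian.

Answer: Yes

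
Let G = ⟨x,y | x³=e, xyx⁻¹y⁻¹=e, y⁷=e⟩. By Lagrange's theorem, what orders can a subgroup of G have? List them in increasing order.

|G| = 21 = 3 · 7. By Lagrange's theorem the order of any subgroup divides 21; the divisors of 21 are 1, 3, 7, 21.

Answer: 1, 3, 7, 21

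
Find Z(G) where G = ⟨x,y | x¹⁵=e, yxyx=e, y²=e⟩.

An element z ∈ Z(G) iff z commutes with every generator.
For example e is central: e·x = x = x·e; e·y = y = y·e.
Whereas x ∉ Z(G) since x·y = xy ≠ x¹⁴y = y·x.
Checking each of the 30 elements this way gives Z(G) = {e}, of order 1.

Answer: {e}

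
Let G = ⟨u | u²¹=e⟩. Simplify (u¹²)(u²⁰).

Compute (u¹²) · (u²⁰) by multiplying left to right and reducing via the relations at each step:
  (u¹²) · u²⁰ = u¹¹

Answer: u¹¹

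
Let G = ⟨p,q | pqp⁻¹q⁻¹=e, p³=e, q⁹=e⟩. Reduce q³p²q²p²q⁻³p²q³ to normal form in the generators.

Multiply left to right, reducing at each step:
  (q³) · p² = p²q³
  (p²q³) · q² = p²q⁵
  (p²q⁵) · p² = pq⁵
  (pq⁵) · q⁻³ = pq²
  (pq²) · p² = q²
  (q²) · q³ = q⁵

Answer: q⁵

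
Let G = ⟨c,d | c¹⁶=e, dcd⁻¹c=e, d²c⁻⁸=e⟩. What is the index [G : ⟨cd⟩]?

First find ord(cd) by computing successive powers:
  (cd)¹ = cd, (cd)² = c⁸, (cd)³ = cd⁻¹, (cd)⁴ = e.
So |⟨cd⟩| = ord(cd) = 4. With |G| = 32, by Lagrange [G : ⟨cd⟩] = 32/4 = 8.

Answer: 8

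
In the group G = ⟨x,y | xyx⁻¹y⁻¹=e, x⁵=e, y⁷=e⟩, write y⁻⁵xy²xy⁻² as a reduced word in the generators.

Multiply left to right, reducing at each step:
  (y²) · x = xy²
  (xy²) · y² = xy⁴
  (xy⁴) · x = x²y⁴
  (x²y⁴) · y⁻² = x²y²

Answer: x²y²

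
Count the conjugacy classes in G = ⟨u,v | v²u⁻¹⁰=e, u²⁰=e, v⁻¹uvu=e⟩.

The conjugacy classes (representative and size) are:
  [e] (size 1), [u] (size 2), [u²] (size 2), [u³] (size 2), [u⁴] (size 2), [u⁵] (size 2), [u¹⁴] (size 2), [u⁷] (size 2), [u⁸] (size 2), [u¹¹] (size 2), [u¹⁰] (size 1), [u²v⁻¹] (size 10), [u⁹v] (size 10).
Class equation: 1 + 2 + 2 + 2 + 2 + 2 + 2 + 2 + 2 + 2 + 1 + 10 + 10 = 40 = |G|. So G has 13 conjugacy classes.

Answer: 13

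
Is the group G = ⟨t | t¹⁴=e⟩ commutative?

G has a single generator, so G is cyclic and hence abelian.

Answer: Yes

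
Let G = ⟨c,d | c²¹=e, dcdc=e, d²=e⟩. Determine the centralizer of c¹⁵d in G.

⟨c¹⁵d⟩ ⊆ C_G(c¹⁵d) since powers of c¹⁵d commute with c¹⁵d; so |C_G(c¹⁵d)| ≥ |⟨c¹⁵d⟩| = 2.
By orbit–stabilizer, |C_G(c¹⁵d)| = |G| / |conj. class of c¹⁵d| = 42 / 21 = 2.
The 2 elements commuting with c¹⁵d are {e, c¹⁵d}.

Answer: {e, c¹⁵d}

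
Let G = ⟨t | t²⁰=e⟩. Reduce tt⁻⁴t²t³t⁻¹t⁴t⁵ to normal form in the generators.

Multiply left to right, reducing at each step:
  t · t⁻⁴ = t¹⁷
  (t¹⁷) · t² = t¹⁹
  (t¹⁹) · t³ = t²
  (t²) · t⁻¹ = t
  t · t⁴ = t⁵
  (t⁵) · t⁵ = t¹⁰

Answer: t¹⁰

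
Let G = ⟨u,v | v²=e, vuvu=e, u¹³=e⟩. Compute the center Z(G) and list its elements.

An element z ∈ Z(G) iff z commutes with every generator.
For example e is central: e·u = u = u·e; e·v = v = v·e.
Whereas u ∉ Z(G) since u·v = uv ≠ u¹²v = v·u.
Checking each of the 26 elements this way gives Z(G) = {e}, of order 1.

Answer: {e}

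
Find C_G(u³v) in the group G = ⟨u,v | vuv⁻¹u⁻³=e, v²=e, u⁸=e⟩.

⟨u³v⟩ ⊆ C_G(u³v) since powers of u³v commute with u³v; so |C_G(u³v)| ≥ |⟨u³v⟩| = 4.
By orbit–stabilizer, |C_G(u³v)| = |G| / |conj. class of u³v| = 16 / 4 = 4.
The 4 elements commuting with u³v are {e, u⁴, u³v, u⁷v}.

Answer: {e, u⁴, u³v, u⁷v}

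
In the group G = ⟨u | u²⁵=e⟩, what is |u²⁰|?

Compute successive powers until reaching e:
  (u²⁰)¹ = u²⁰, (u²⁰)² = u¹⁵, (u²⁰)³ = u¹⁰, (u²⁰)⁴ = u⁵, (u²⁰)⁵ = e.
The smallest positive k with (u²⁰)ᵏ = e is 5.

Answer: 5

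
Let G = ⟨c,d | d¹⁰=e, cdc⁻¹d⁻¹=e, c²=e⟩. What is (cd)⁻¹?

The order of (cd) is 10 (smallest k with (cd)ᵏ = e), so (cd)⁻¹ = (cd)⁹ = cd⁹.
Check: (cd) · (cd⁹) → (cd) · c = d;   d · d⁹ = e, giving e as required.

Answer: cd⁹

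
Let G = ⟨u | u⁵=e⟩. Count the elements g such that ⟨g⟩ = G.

G is cyclic of order 5. An element generates G iff its order is 5, and a cyclic group of order 5 has exactly φ(5) = 4 such elements.

Answer: 4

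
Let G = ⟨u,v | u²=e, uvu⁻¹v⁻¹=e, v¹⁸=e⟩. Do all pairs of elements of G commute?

Each pair of generators commutes: u·v = uv = v·u. Since the generators pairwise commute, every element of G commutes with every other, so G is abelian.

Answer: Yes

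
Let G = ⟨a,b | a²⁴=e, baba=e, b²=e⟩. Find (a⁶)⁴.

Compute successive powers of (a⁶), reducing at each step:
  (a⁶)²: (a⁶) · a⁶ = a¹²
  (a⁶)³: (a¹²) · a⁶ = a¹⁸
  (a⁶)⁴: (a¹⁸) · a⁶ = e

Answer: e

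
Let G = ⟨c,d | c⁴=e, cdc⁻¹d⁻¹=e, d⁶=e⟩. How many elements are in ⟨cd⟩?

|⟨cd⟩| equals the order of cd. Compute successive powers until reaching e:
  (cd)¹ = cd, (cd)² = c²d², (cd)³ = c³d³, (cd)⁴ = d⁴, (cd)⁵ = cd⁵, (cd)⁶ = c², (cd)⁷ = c³d, (cd)⁸ = d², (cd)⁹ = cd³, (cd)¹⁰ = c²d⁴, (cd)¹¹ = c³d⁵, (cd)¹² = e.
The smallest positive k with (cd)ᵏ = e is 12, so |⟨cd⟩| = 12.

Answer: 12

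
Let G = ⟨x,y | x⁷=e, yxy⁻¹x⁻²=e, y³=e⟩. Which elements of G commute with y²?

⟨y²⟩ ⊆ C_G(y²) since powers of y² commute with y²; so |C_G(y²)| ≥ |⟨y²⟩| = 3.
By orbit–stabilizer, |C_G(y²)| = |G| / |conj. class of y²| = 21 / 7 = 3.
The 3 elements commuting with y² are {e, y, y²}.

Answer: {e, y, y²}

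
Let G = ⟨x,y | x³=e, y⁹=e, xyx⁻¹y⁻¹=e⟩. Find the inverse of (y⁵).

The order of (y⁵) is 9 (smallest k with (y⁵)ᵏ = e), so (y⁵)⁻¹ = (y⁵)⁸ = y⁴.
Check: (y⁵) · (y⁴) → (y⁵) · y⁴ = e, giving e as required.

Answer: y⁴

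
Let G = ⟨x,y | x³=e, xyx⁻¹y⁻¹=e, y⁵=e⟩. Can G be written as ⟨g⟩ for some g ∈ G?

|G| = 15. The element xy has order 15 (its powers give 15 distinct elements), so ⟨xy⟩ = G and G is cyclic.

Answer: Yes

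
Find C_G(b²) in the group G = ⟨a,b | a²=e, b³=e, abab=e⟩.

⟨b²⟩ ⊆ C_G(b²) since powers of b² commute with b²; so |C_G(b²)| ≥ |⟨b²⟩| = 3.
By orbit–stabilizer, |C_G(b²)| = |G| / |conj. class of b²| = 6 / 2 = 3.
The 3 elements commuting with b² are {e, b, b²}.

Answer: {e, b, b²}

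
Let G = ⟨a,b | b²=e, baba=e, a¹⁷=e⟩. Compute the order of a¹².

Compute successive powers until reaching e:
  (a¹²)¹ = a¹², (a¹²)² = a⁷, (a¹²)³ = a², (a¹²)⁴ = a¹⁴, (a¹²)⁵ = a⁹, (a¹²)⁶ = a⁴, (a¹²)⁷ = a¹⁶, (a¹²)⁸ = a¹¹, (a¹²)⁹ = a⁶, (a¹²)¹⁰ = a, (a¹²)¹¹ = a¹³, (a¹²)¹² = a⁸, (a¹²)¹³ = a³, (a¹²)¹⁴ = a¹⁵, (a¹²)¹⁵ = a¹⁰, (a¹²)¹⁶ = a⁵, (a¹²)¹⁷ = e.
The smallest positive k with (a¹²)ᵏ = e is 17.

Answer: 17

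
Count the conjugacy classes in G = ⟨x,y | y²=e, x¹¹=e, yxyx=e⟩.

The conjugacy classes (representative and size) are:
  [e] (size 1), [x¹⁰] (size 2), [x²] (size 2), [x³] (size 2), [x⁷] (size 2), [x⁶] (size 2), [x²y] (size 11).
Class equation: 1 + 2 + 2 + 2 + 2 + 2 + 11 = 22 = |G|. So G has 7 conjugacy classes.

Answer: 7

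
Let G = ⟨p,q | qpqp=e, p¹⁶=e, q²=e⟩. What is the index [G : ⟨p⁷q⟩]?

First find ord(p⁷q) by computing successive powers:
  (p⁷q)¹ = p⁷q, (p⁷q)² = e.
So |⟨p⁷q⟩| = ord(p⁷q) = 2. With |G| = 32, by Lagrange [G : ⟨p⁷q⟩] = 32/2 = 16.

Answer: 16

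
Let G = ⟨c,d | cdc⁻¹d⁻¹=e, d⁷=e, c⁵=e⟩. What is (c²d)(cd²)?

Compute (c²d) · (cd²) by multiplying left to right and reducing via the relations at each step:
  (c²d) · c = c³d
  (c³d) · d² = c³d³

Answer: c³d³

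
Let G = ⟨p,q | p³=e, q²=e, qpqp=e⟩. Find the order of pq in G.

Compute successive powers until reaching e:
  (pq)¹ = pq, (pq)² = e.
The smallest positive k with (pq)ᵏ = e is 2.

Answer: 2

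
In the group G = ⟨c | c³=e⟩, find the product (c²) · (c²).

Compute (c²) · (c²) by multiplying left to right and reducing via the relations at each step:
  (c²) · c² = c

Answer: c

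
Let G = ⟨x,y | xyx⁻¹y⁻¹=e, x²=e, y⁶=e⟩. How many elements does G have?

Enumerate words in the generators, reducing via the relations: the distinct elements are
  {e, x, y, xy, y², y³, y⁴, y⁵, xy², xy³, xy⁴, xy⁵}.
No further products give new elements, so |G| = 12.

Answer: 12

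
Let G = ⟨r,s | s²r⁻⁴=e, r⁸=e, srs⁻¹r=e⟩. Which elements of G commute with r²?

⟨r²⟩ ⊆ C_G(r²) since powers of r² commute with r²; so |C_G(r²)| ≥ |⟨r²⟩| = 4.
By orbit–stabilizer, |C_G(r²)| = |G| / |conj. class of r²| = 16 / 2 = 8.
The 8 elements commuting with r² are {e, r, r², r³, r⁴, r⁵, r⁶, r⁷}.

Answer: {e, r, r², r³, r⁴, r⁵, r⁶, r⁷}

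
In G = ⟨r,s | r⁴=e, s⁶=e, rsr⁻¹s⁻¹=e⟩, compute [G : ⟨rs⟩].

First find ord(rs) by computing successive powers:
  (rs)¹ = rs, (rs)² = r²s², (rs)³ = r³s³, (rs)⁴ = s⁴, (rs)⁵ = rs⁵, (rs)⁶ = r², (rs)⁷ = r³s, (rs)⁸ = s², (rs)⁹ = rs³, (rs)¹⁰ = r²s⁴, (rs)¹¹ = r³s⁵, (rs)¹² = e.
So |⟨rs⟩| = ord(rs) = 12. With |G| = 24, by Lagrange [G : ⟨rs⟩] = 24/12 = 2.

Answer: 2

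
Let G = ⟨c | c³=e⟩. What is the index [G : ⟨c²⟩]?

First find ord(c²) by computing successive powers:
  (c²)¹ = c², (c²)² = c, (c²)³ = e.
So |⟨c²⟩| = ord(c²) = 3. With |G| = 3, by Lagrange [G : ⟨c²⟩] = 3/3 = 1.

Answer: 1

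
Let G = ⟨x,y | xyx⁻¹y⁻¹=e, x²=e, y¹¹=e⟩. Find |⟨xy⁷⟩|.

|⟨xy⁷⟩| equals the order of xy⁷. Compute successive powers until reaching e:
  (xy⁷)¹ = xy⁷, (xy⁷)² = y³, (xy⁷)³ = xy¹⁰, (xy⁷)⁴ = y⁶, (xy⁷)⁵ = xy², (xy⁷)⁶ = y⁹, (xy⁷)⁷ = xy⁵, (xy⁷)⁸ = y, (xy⁷)⁹ = xy⁸, (xy⁷)¹⁰ = y⁴, (xy⁷)¹¹ = x, (xy⁷)¹² = y⁷, (xy⁷)¹³ = xy³, (xy⁷)¹⁴ = y¹⁰, (xy⁷)¹⁵ = xy⁶, (xy⁷)¹⁶ = y², (xy⁷)¹⁷ = xy⁹, (xy⁷)¹⁸ = y⁵, (xy⁷)¹⁹ = xy, (xy⁷)²⁰ = y⁸, (xy⁷)²¹ = xy⁴, (xy⁷)²² = e.
The smallest positive k with (xy⁷)ᵏ = e is 22, so |⟨xy⁷⟩| = 22.

Answer: 22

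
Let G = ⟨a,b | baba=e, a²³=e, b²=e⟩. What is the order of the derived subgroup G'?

G' = [G, G] is generated by all commutators. The generator-pair commutators are: [a, b] = a².
The subgroup they normally generate is {e, a, a², a³, a⁴, a⁵, a⁶, a⁷, a⁸, a⁹, a¹⁰, a¹¹, a¹², a¹³, a¹⁴, a¹⁵, a¹⁶, a¹⁷, a¹⁸, a¹⁹, a²⁰, a²¹, a²²}, of order 23.
Check: |G/G'| = 46/23 = 2 is the order of the abelianisation.

Answer: 23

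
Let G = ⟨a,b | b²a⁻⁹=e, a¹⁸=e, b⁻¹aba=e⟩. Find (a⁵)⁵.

Compute successive powers of (a⁵), reducing at each step:
  (a⁵)²: (a⁵) · a⁵ = a¹⁰
  (a⁵)³: (a¹⁰) · a⁵ = a¹⁵
  (a⁵)⁴: (a¹⁵) · a⁵ = a²
  (a⁵)⁵: (a²) · a⁵ = a⁷

Answer: a⁷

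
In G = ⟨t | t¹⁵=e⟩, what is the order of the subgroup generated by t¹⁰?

|⟨t¹⁰⟩| equals the order of t¹⁰. Compute successive powers until reaching e:
  (t¹⁰)¹ = t¹⁰, (t¹⁰)² = t⁵, (t¹⁰)³ = e.
The smallest positive k with (t¹⁰)ᵏ = e is 3, so |⟨t¹⁰⟩| = 3.

Answer: 3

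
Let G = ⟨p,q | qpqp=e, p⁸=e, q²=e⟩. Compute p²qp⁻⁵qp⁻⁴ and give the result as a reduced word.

Multiply left to right, reducing at each step:
  (p²) · q = p²q
  (p²q) · p⁻⁵ = p⁷q
  (p⁷q) · q = p⁷
  (p⁷) · p⁻⁴ = p³

Answer: p³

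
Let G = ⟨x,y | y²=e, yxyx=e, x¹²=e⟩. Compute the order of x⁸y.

Compute successive powers until reaching e:
  (x⁸y)¹ = x⁸y, (x⁸y)² = e.
The smallest positive k with (x⁸y)ᵏ = e is 2.

Answer: 2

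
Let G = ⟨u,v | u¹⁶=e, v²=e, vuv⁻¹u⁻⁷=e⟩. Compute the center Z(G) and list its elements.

An element z ∈ Z(G) iff z commutes with every generator.
For example u⁸ is central: (u⁸)·u = u⁹ = u·(u⁸); (u⁸)·v = u⁸v = v·(u⁸).
Whereas u ∉ Z(G) since u·v = uv ≠ u⁷v = v·u.
Checking each of the 32 elements this way gives Z(G) = {e, u⁸}, of order 2.

Answer: {e, u⁸}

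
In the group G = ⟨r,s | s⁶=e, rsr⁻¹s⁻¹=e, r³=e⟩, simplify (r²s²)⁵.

Compute successive powers of (r²s²), reducing at each step:
  (r²s²)²: (r²s²) · r² = rs²;   (rs²) · s² = rs⁴
  (r²s²)³: (rs⁴) · r² = s⁴;   (s⁴) · s² = e
  (r²s²)⁴: e · r² = r²;   (r²) · s² = r²s²
  (r²s²)⁵: (r²s²) · r² = rs²;   (rs²) · s² = rs⁴

Answer: rs⁴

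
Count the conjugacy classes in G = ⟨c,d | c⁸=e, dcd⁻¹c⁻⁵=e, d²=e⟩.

The conjugacy classes (representative and size) are:
  [e] (size 1), [c⁵] (size 2), [c²] (size 1), [c⁷] (size 2), [c⁴] (size 1), [c⁶] (size 1), [d] (size 2), [c⁵d] (size 2), [c²d] (size 2), [c³d] (size 2).
Class equation: 1 + 2 + 1 + 2 + 1 + 1 + 2 + 2 + 2 + 2 = 16 = |G|. So G has 10 conjugacy classes.

Answer: 10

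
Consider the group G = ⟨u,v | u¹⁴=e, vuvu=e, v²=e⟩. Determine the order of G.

Enumerate words in the generators, reducing via the relations: the distinct elements are
  {e, u, v, uv, u², u³, u⁴, u⁵, u⁶, u⁷, u⁸, u⁹, u²v, u³v, u¹², u¹³, u¹¹, u¹⁰, u⁴v, u⁵v, u⁶v, u⁷v, u⁸v, u⁹v, u¹²v, u¹³v, u¹¹v, u¹⁰v}.
No further products give new elements, so |G| = 28.

Answer: 28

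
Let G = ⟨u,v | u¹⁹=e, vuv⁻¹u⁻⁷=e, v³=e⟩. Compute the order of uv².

Compute successive powers until reaching e:
  (uv²)¹ = uv², (uv²)² = u¹²v, (uv²)³ = e.
The smallest positive k with (uv²)ᵏ = e is 3.

Answer: 3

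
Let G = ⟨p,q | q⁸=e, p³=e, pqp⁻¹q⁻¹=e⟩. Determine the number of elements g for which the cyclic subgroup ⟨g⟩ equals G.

G is cyclic of order 24. An element generates G iff its order is 24, and a cyclic group of order 24 has exactly φ(24) = 8 such elements.

Answer: 8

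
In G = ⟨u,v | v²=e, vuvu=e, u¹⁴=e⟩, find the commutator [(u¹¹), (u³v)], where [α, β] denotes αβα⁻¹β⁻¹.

[(u¹¹), (u³v)] = (u¹¹)·(u³v)·(u¹¹)⁻¹·(u³v)⁻¹.
  (u¹¹) · (u³v) = v
  v · (u³) = u¹¹v
  (u¹¹v) · (u³v) = u⁸

Answer: u⁸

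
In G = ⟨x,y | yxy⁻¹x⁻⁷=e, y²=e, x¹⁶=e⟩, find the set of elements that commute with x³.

⟨x³⟩ ⊆ C_G(x³) since powers of x³ commute with x³; so |C_G(x³)| ≥ |⟨x³⟩| = 16.
By orbit–stabilizer, |C_G(x³)| = |G| / |conj. class of x³| = 32 / 2 = 16.
The 16 elements commuting with x³ are {e, x, x², x³, x⁴, x⁵, x⁶, x⁷, x⁸, x⁹, x¹⁰, x¹¹, x¹², x¹³, x¹⁴, x¹⁵}.

Answer: {e, x, x², x³, x⁴, x⁵, x⁶, x⁷, x⁸, x⁹, x¹⁰, x¹¹, x¹², x¹³, x¹⁴, x¹⁵}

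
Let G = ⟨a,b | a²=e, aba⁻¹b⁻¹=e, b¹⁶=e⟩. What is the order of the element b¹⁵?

Compute successive powers until reaching e:
  (b¹⁵)¹ = b¹⁵, (b¹⁵)² = b¹⁴, (b¹⁵)³ = b¹³, (b¹⁵)⁴ = b¹², (b¹⁵)⁵ = b¹¹, (b¹⁵)⁶ = b¹⁰, (b¹⁵)⁷ = b⁹, (b¹⁵)⁸ = b⁸, (b¹⁵)⁹ = b⁷, (b¹⁵)¹⁰ = b⁶, (b¹⁵)¹¹ = b⁵, (b¹⁵)¹² = b⁴, (b¹⁵)¹³ = b³, (b¹⁵)¹⁴ = b², (b¹⁵)¹⁵ = b, (b¹⁵)¹⁶ = e.
The smallest positive k with (b¹⁵)ᵏ = e is 16.

Answer: 16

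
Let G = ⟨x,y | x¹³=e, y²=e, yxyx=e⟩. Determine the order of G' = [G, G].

G' = [G, G] is generated by all commutators. The generator-pair commutators are: [x, y] = x².
The subgroup they normally generate is {e, x, x², x³, x⁴, x⁵, x⁶, x⁷, x⁸, x⁹, x¹⁰, x¹¹, x¹²}, of order 13.
Check: |G/G'| = 26/13 = 2 is the order of the abelianisation.

Answer: 13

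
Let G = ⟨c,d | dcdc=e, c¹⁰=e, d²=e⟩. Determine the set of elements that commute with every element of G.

An element z ∈ Z(G) iff z commutes with every generator.
For example c⁵ is central: (c⁵)·c = c⁶ = c·(c⁵); (c⁵)·d = c⁵d = d·(c⁵).
Whereas c ∉ Z(G) since c·d = cd ≠ c⁹d = d·c.
Checking each of the 20 elements this way gives Z(G) = {e, c⁵}, of order 2.

Answer: {e, c⁵}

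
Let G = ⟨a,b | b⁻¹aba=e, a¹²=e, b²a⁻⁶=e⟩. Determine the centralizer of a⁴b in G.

⟨a⁴b⟩ ⊆ C_G(a⁴b) since powers of a⁴b commute with a⁴b; so |C_G(a⁴b)| ≥ |⟨a⁴b⟩| = 4.
By orbit–stabilizer, |C_G(a⁴b)| = |G| / |conj. class of a⁴b| = 24 / 6 = 4.
The 4 elements commuting with a⁴b are {e, a⁶, a⁴b, a⁴b⁻¹}.

Answer: {e, a⁶, a⁴b, a⁴b⁻¹}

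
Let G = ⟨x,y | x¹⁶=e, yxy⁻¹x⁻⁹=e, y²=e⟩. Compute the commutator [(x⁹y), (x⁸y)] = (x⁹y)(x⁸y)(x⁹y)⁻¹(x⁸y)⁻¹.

[(x⁹y), (x⁸y)] = (x⁹y)·(x⁸y)·(x⁹y)⁻¹·(x⁸y)⁻¹.
  (x⁹y) · (x⁸y) = x
  x · (x¹⁵y) = y
  y · (x⁸y) = x⁸

Answer: x⁸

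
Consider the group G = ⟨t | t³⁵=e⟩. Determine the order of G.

G is generated by a single element, so G is cyclic. The relator gives t³⁵ = e and no smaller power is forced to be e, so the 35 powers {e, t, t², t³, t⁴, t⁵, t⁶, t⁷, t⁸, t⁹, t²², t²³, t²¹, t²⁰, t²⁴, t²⁵, t²⁶, t²⁷, t²⁸, t²⁹, t³², t³³, t³¹, t³⁰, t³⁴, t¹², t¹³, t¹¹, t¹⁰, t¹⁴, t¹⁵, t¹⁶, t¹⁷, t¹⁸, t¹⁹} are distinct. Hence |G| = 35.

Answer: 35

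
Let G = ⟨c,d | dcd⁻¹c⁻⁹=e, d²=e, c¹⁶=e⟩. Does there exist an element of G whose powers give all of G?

Every cyclic group is abelian. But c·d = cd while d·c = c⁹d, so c·d ≠ d·c and G is not abelian. Hence G is not cyclic.

Answer: No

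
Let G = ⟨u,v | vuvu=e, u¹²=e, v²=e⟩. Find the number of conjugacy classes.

The conjugacy classes (representative and size) are:
  [e] (size 1), [u¹¹] (size 2), [u²] (size 2), [u⁹] (size 2), [u⁴] (size 2), [u⁵] (size 2), [u⁶] (size 1), [v] (size 6), [uv] (size 6).
Class equation: 1 + 2 + 2 + 2 + 2 + 2 + 1 + 6 + 6 = 24 = |G|. So G has 9 conjugacy classes.

Answer: 9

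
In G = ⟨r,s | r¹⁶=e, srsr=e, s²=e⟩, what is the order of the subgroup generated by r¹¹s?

|⟨r¹¹s⟩| equals the order of r¹¹s. Compute successive powers until reaching e:
  (r¹¹s)¹ = r¹¹s, (r¹¹s)² = e.
The smallest positive k with (r¹¹s)ᵏ = e is 2, so |⟨r¹¹s⟩| = 2.

Answer: 2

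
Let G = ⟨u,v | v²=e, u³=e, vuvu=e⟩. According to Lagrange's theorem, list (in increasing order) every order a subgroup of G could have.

|G| = 6 = 2 · 3. By Lagrange's theorem the order of any subgroup divides 6; the divisors of 6 are 1, 2, 3, 6.

Answer: 1, 2, 3, 6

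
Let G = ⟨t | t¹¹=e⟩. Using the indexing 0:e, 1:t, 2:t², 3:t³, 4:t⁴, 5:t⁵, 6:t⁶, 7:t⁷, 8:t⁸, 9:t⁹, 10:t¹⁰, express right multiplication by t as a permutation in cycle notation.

(0 1 2 3 4 5 6 7 8 9 10)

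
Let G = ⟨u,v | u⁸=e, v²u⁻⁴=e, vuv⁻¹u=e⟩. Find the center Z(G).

An element z ∈ Z(G) iff z commutes with every generator.
For example u⁴ is central: (u⁴)·u = u⁵ = u·(u⁴); (u⁴)·v = v⁻¹ = v·(u⁴).
Whereas u ∉ Z(G) since u·v = uv ≠ u³v⁻¹ = v·u.
Checking each of the 16 elements this way gives Z(G) = {e, u⁴}, of order 2.

Answer: {e, u⁴}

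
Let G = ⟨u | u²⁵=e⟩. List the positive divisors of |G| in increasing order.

|G| = 25 = 5². By Lagrange's theorem the order of any subgroup divides 25; the divisors of 25 are 1, 5, 25.

Answer: 1, 5, 25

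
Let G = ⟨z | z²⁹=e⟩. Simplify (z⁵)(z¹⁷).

Compute (z⁵) · (z¹⁷) by multiplying left to right and reducing via the relations at each step:
  (z⁵) · z¹⁷ = z²²

Answer: z²²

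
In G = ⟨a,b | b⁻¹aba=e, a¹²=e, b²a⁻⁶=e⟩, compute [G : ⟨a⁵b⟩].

First find ord(a⁵b) by computing successive powers:
  (a⁵b)¹ = a⁵b, (a⁵b)² = a⁶, (a⁵b)³ = a⁵b⁻¹, (a⁵b)⁴ = e.
So |⟨a⁵b⟩| = ord(a⁵b) = 4. With |G| = 24, by Lagrange [G : ⟨a⁵b⟩] = 24/4 = 6.

Answer: 6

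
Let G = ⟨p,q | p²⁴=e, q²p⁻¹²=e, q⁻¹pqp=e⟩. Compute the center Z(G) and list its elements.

An element z ∈ Z(G) iff z commutes with every generator.
For example p¹² is central: (p¹²)·p = p¹³ = p·(p¹²); (p¹²)·q = q⁻¹ = q·(p¹²).
Whereas p ∉ Z(G) since p·q = pq ≠ p¹¹q⁻¹ = q·p.
Checking each of the 48 elements this way gives Z(G) = {e, p¹²}, of order 2.

Answer: {e, p¹²}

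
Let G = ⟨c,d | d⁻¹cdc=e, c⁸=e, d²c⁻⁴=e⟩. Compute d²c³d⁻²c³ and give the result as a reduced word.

Multiply left to right, reducing at each step:
  (c⁴) · c³ = c⁷
  (c⁷) · d⁻² = c³
  (c³) · c³ = c⁶

Answer: c⁶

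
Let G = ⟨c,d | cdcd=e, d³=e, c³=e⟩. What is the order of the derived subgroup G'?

G' = [G, G] is generated by all commutators. The generator-pair commutators are: [c, d] = cd²c.
The subgroup they normally generate is {e, cd, c²d², cd²c}, of order 4.
Check: |G/G'| = 12/4 = 3 is the order of the abelianisation.

Answer: 4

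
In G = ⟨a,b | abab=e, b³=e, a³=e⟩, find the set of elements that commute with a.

⟨a⟩ ⊆ C_G(a) since powers of a commute with a; so |C_G(a)| ≥ |⟨a⟩| = 3.
By orbit–stabilizer, |C_G(a)| = |G| / |conj. class of a| = 12 / 4 = 3.
The 3 elements commuting with a are {e, a, a²}.

Answer: {e, a, a²}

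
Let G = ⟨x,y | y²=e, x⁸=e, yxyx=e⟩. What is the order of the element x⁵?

Compute successive powers until reaching e:
  (x⁵)¹ = x⁵, (x⁵)² = x², (x⁵)³ = x⁷, (x⁵)⁴ = x⁴, (x⁵)⁵ = x, (x⁵)⁶ = x⁶, (x⁵)⁷ = x³, (x⁵)⁸ = e.
The smallest positive k with (x⁵)ᵏ = e is 8.

Answer: 8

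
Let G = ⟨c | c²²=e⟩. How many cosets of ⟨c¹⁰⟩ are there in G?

First find ord(c¹⁰) by computing successive powers:
  (c¹⁰)¹ = c¹⁰, (c¹⁰)² = c²⁰, (c¹⁰)³ = c⁸, (c¹⁰)⁴ = c¹⁸, (c¹⁰)⁵ = c⁶, (c¹⁰)⁶ = c¹⁶, (c¹⁰)⁷ = c⁴, (c¹⁰)⁸ = c¹⁴, (c¹⁰)⁹ = c², (c¹⁰)¹⁰ = c¹², (c¹⁰)¹¹ = e.
So |⟨c¹⁰⟩| = ord(c¹⁰) = 11. With |G| = 22, by Lagrange [G : ⟨c¹⁰⟩] = 22/11 = 2.

Answer: 2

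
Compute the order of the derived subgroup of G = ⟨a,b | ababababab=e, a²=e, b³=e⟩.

G' = [G, G] is generated by all commutators. The generator-pair commutators are: [a, b] = abab².
The subgroup they normally generate is {e, a, b, b², ab, aba, abab, ababa, b²ab²a, b²ab², b²a, ab², ba, bab, baba, ab²ab²a, ab²ab², ab²a, b²ab, b²aba, b²abab, bab²ab², bab²a, bab², abab², ab²ab, ab²aba, ab²abab, abab²ab², abab²a, b²ab²ab, abab²ab, abab²aba, abab²abab, b²ab²abab², b²ab²aba, b²ab²abab, b²abab²ab², b²abab²a, b²abab², babab², bab²ab, bab²aba, bab²abab, babab²ab², babab²a, babab²ab, ab²abab²ab², ab²abab²a, ab²abab², b²abab²ab, b²abab²aba, bab²abab²a, bab²abab², ab²abab²ab, ab²abab²aba, abab²abab²a, abab²abab², abab²abab²ab, bab²abab²ab}, of order 60.
Check: |G/G'| = 60/60 = 1 is the order of the abelianisation.

Answer: 60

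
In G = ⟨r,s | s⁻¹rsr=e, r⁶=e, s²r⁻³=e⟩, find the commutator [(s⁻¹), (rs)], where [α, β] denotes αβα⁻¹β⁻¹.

[(s⁻¹), (rs)] = (s⁻¹)·(rs)·(s⁻¹)⁻¹·(rs)⁻¹.
  (s⁻¹) · (rs) = r⁵
  (r⁵) · s = r²s⁻¹
  (r²s⁻¹) · (rs⁻¹) = r⁴

Answer: r⁴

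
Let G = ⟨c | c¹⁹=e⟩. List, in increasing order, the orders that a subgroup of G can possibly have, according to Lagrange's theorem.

|G| = 19 = 19. By Lagrange's theorem the order of any subgroup divides 19; the divisors of 19 are 1, 19.

Answer: 1, 19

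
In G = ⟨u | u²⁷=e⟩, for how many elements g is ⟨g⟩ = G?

G is cyclic of order 27. An element generates G iff its order is 27, and a cyclic group of order 27 has exactly φ(27) = 18 such elements.

Answer: 18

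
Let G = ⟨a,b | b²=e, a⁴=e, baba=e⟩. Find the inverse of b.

The order of b is 2 (smallest k with bᵏ = e), so b⁻¹ = b¹ = b.
Check: b · b → b · b = e, giving e as required.

Answer: b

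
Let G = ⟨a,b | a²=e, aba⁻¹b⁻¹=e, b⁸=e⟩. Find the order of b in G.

Compute successive powers until reaching e:
  b¹ = b, b² = b², b³ = b³, b⁴ = b⁴, b⁵ = b⁵, b⁶ = b⁶, b⁷ = b⁷, b⁸ = e.
The smallest positive k with bᵏ = e is 8.

Answer: 8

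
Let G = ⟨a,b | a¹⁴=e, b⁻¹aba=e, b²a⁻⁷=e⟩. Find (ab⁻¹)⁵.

Compute successive powers of (ab⁻¹), reducing at each step:
  (ab⁻¹)²: (ab⁻¹) · a = b⁻¹;   (b⁻¹) · b⁻¹ = a⁷
  (ab⁻¹)³: (a⁷) · a = a⁸;   (a⁸) · b⁻¹ = ab
  (ab⁻¹)⁴: (ab) · a = b;   b · b⁻¹ = e
  (ab⁻¹)⁵: e · a = a;   a · b⁻¹ = ab⁻¹

Answer: ab⁻¹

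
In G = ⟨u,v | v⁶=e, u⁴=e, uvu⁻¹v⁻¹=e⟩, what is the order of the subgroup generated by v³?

|⟨v³⟩| equals the order of v³. Compute successive powers until reaching e:
  (v³)¹ = v³, (v³)² = e.
The smallest positive k with (v³)ᵏ = e is 2, so |⟨v³⟩| = 2.

Answer: 2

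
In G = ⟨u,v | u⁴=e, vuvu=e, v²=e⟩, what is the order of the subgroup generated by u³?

|⟨u³⟩| equals the order of u³. Compute successive powers until reaching e:
  (u³)¹ = u³, (u³)² = u², (u³)³ = u, (u³)⁴ = e.
The smallest positive k with (u³)ᵏ = e is 4, so |⟨u³⟩| = 4.

Answer: 4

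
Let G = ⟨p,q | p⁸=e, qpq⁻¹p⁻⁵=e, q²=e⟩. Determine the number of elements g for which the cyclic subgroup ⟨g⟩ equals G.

⟨g⟩ = G would require ord(g) = |G| = 16, but the maximum element order in G is 8 < 16. So G is not cyclic and no single element generates it: the count is 0.

Answer: 0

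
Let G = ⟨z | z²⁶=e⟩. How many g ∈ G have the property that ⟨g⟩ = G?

G is cyclic of order 26. An element generates G iff its order is 26, and a cyclic group of order 26 has exactly φ(26) = 12 such elements.

Answer: 12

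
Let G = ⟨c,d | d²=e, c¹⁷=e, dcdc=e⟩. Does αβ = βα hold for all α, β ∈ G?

c·d = cd but d·c = c¹⁶d, so c·d ≠ d·c and G is not abelian.

Answer: No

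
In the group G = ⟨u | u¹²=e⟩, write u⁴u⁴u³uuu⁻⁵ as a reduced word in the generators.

Multiply left to right, reducing at each step:
  (u⁴) · u⁴ = u⁸
  (u⁸) · u³ = u¹¹
  (u¹¹) · u = e
  e · u = u
  u · u⁻⁵ = u⁸

Answer: u⁸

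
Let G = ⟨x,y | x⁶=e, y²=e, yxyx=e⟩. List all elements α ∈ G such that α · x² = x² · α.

⟨x²⟩ ⊆ C_G(x²) since powers of x² commute with x²; so |C_G(x²)| ≥ |⟨x²⟩| = 3.
By orbit–stabilizer, |C_G(x²)| = |G| / |conj. class of x²| = 12 / 2 = 6.
The 6 elements commuting with x² are {e, x, x², x³, x⁴, x⁵}.

Answer: {e, x, x², x³, x⁴, x⁵}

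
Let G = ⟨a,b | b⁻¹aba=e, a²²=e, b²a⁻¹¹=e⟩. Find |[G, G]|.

G' = [G, G] is generated by all commutators. The generator-pair commutators are: [a, b] = a².
The subgroup they normally generate is {e, a², a⁴, a⁶, a⁸, a¹⁰, a¹², a¹⁴, a¹⁶, a¹⁸, a²⁰}, of order 11.
Check: |G/G'| = 44/11 = 4 is the order of the abelianisation.

Answer: 11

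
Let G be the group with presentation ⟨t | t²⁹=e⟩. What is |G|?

G is generated by a single element, so G is cyclic. The relator gives t²⁹ = e and no smaller power is forced to be e, so the 29 powers {e, t, t², t³, t⁴, t⁵, t⁶, t⁷, t⁸, t⁹, t²², t²³, t²¹, t²⁰, t²⁴, t²⁵, t²⁶, t²⁷, t²⁸, t¹², t¹³, t¹¹, t¹⁰, t¹⁴, t¹⁵, t¹⁶, t¹⁷, t¹⁸, t¹⁹} are distinct. Hence |G| = 29.

Answer: 29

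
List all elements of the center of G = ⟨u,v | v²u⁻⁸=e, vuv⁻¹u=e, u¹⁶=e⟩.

An element z ∈ Z(G) iff z commutes with every generator.
For example u⁸ is central: (u⁸)·u = u⁹ = u·(u⁸); (u⁸)·v = v⁻¹ = v·(u⁸).
Whereas u ∉ Z(G) since u·v = uv ≠ u⁷v⁻¹ = v·u.
Checking each of the 32 elements this way gives Z(G) = {e, u⁸}, of order 2.

Answer: {e, u⁸}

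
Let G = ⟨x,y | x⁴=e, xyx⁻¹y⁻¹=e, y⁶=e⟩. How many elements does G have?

Enumerate words in the generators, reducing via the relations: the distinct elements are
  {e, x, y, xy, x², x³, y², y³, y⁴, y⁵, xy², xy³, xy⁴, xy⁵, x²y, x³y, x²y², x²y³, x²y⁴, x²y⁵, x³y², x³y³, x³y⁴, x³y⁵}.
No further products give new elements, so |G| = 24.

Answer: 24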